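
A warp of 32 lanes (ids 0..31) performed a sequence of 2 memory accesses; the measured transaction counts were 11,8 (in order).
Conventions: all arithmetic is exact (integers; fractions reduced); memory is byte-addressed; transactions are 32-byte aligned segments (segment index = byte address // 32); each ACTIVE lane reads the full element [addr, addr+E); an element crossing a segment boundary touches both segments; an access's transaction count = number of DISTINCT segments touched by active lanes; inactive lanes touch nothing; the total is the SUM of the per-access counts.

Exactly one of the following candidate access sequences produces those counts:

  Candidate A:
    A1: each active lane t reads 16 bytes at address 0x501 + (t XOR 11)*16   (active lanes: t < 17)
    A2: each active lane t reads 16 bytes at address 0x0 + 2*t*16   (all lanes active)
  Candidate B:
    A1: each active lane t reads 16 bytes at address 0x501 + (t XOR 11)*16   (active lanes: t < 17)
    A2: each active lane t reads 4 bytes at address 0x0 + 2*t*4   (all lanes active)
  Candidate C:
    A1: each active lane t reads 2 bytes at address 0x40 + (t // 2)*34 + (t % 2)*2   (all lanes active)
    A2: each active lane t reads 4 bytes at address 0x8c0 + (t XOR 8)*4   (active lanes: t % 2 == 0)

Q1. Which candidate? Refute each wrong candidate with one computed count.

A: A2 gives 32 transactions, not 8
C: A1 gives 17 transactions, not 11
B: all counts match (11,8)

Answer: B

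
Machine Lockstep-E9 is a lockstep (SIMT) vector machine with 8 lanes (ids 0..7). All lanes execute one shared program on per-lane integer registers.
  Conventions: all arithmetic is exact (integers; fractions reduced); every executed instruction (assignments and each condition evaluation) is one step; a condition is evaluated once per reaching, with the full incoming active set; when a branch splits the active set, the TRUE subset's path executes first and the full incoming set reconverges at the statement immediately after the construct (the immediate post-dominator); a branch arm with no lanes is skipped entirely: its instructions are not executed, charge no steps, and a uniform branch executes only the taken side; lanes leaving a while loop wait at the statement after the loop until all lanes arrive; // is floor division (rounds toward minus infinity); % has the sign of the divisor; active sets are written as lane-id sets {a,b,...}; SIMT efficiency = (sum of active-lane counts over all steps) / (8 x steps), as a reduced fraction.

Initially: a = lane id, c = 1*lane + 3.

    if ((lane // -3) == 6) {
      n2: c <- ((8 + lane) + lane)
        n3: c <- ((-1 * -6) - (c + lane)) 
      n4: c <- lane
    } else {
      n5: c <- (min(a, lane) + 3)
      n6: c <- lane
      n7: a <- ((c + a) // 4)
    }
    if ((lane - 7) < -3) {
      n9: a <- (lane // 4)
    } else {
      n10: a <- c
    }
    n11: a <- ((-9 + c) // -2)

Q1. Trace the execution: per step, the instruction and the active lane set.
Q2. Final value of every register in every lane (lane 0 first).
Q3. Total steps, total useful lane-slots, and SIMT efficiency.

step 0: eval ((lane // -3) == 6)     {0,1,2,3,4,5,6,7}
step 1: c <- (min(a, lane) + 3)      {0,1,2,3,4,5,6,7}
step 2: c <- lane                    {0,1,2,3,4,5,6,7}
step 3: a <- ((c + a) // 4)          {0,1,2,3,4,5,6,7}
step 4: eval ((lane - 7) < -3)       {0,1,2,3,4,5,6,7}
step 5: a <- (lane // 4)             {0,1,2,3}
step 6: a <- c                       {4,5,6,7}
step 7: a <- ((-9 + c) // -2)        {0,1,2,3,4,5,6,7}

Answer: 8 steps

a: 4,4,3,3,2,2,1,1
c: 0,1,2,3,4,5,6,7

steps = 8; useful = 56; efficiency = 56/64 = 7/8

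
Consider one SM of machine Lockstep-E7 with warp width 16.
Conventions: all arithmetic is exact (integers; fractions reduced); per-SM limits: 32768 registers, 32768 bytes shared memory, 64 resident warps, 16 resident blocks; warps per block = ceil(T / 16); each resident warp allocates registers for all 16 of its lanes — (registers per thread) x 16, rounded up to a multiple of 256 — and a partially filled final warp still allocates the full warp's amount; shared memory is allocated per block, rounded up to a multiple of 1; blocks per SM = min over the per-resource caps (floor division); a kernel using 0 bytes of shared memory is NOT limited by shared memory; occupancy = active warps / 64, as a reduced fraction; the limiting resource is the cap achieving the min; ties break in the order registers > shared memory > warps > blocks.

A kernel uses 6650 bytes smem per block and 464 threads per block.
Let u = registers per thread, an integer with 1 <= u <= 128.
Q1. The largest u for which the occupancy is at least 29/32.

Answer: u = 32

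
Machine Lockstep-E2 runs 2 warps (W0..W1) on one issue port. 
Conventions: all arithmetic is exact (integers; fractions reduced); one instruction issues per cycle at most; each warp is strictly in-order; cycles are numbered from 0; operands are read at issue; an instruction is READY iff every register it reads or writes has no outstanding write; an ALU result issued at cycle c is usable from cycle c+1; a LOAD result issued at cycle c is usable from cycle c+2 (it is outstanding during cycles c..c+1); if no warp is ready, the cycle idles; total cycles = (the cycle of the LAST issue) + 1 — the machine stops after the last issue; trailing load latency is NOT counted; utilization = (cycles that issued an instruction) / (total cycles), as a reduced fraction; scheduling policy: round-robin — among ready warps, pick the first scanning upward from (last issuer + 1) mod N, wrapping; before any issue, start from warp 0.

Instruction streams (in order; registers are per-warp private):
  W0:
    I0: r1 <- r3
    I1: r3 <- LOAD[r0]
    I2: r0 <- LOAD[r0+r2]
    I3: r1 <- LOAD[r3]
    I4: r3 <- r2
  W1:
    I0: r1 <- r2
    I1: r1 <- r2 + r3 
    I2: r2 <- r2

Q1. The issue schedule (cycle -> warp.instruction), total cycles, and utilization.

cycle 0: W0.I0
cycle 1: W1.I0
cycle 2: W0.I1
cycle 3: W1.I1
cycle 4: W0.I2
cycle 5: W1.I2
cycle 6: W0.I3
cycle 7: W0.I4

Answer: 8 cycles, utilization 1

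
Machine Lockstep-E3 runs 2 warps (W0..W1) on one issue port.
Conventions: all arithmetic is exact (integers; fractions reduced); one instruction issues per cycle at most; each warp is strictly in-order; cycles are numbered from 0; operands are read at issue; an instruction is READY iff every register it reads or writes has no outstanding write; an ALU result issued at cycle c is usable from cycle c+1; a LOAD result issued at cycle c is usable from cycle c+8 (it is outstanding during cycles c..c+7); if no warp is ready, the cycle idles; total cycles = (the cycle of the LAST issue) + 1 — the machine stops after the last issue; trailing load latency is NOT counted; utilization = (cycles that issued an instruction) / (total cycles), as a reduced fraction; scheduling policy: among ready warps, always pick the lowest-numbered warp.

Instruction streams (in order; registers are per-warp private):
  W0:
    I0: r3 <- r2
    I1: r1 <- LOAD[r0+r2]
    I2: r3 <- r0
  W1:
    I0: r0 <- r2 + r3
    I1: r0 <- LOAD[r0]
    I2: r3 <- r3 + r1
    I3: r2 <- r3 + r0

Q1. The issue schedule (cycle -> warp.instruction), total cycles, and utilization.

cycle 0: W0.I0
cycle 1: W0.I1
cycle 2: W0.I2
cycle 3: W1.I0
cycle 4: W1.I1
cycle 5: W1.I2
cycle 6: idle
cycle 7: idle
cycle 8: idle
cycle 9: idle
cycle 10: idle
cycle 11: idle
cycle 12: W1.I3

Answer: 13 cycles, utilization 7/13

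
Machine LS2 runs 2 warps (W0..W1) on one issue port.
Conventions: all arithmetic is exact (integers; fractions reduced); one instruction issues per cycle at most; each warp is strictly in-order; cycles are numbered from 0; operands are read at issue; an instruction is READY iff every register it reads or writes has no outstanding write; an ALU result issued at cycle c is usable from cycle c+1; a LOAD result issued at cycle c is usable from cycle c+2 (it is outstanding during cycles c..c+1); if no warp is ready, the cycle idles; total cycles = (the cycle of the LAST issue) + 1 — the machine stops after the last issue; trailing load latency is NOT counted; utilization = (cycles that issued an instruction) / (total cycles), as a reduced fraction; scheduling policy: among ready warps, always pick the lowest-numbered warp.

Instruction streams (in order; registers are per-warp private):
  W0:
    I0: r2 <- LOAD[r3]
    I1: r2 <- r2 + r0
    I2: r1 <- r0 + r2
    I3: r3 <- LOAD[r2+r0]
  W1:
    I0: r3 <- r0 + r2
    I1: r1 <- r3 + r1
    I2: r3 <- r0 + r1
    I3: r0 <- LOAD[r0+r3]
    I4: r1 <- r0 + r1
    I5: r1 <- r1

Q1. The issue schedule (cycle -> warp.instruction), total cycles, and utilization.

cycle 0: W0.I0
cycle 1: W1.I0
cycle 2: W0.I1
cycle 3: W0.I2
cycle 4: W0.I3
cycle 5: W1.I1
cycle 6: W1.I2
cycle 7: W1.I3
cycle 8: idle
cycle 9: W1.I4
cycle 10: W1.I5

Answer: 11 cycles, utilization 10/11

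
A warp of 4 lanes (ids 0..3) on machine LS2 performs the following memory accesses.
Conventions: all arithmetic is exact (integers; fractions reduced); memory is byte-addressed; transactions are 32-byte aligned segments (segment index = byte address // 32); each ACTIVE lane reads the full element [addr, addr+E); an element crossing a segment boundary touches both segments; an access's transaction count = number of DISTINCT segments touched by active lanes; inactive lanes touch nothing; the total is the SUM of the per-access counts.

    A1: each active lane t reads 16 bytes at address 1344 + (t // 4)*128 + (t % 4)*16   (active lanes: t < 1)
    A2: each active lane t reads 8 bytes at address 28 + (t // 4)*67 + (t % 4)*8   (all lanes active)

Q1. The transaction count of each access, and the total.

A1: 1 transaction
A2: 2 transactions

Answer: 1,2; total 3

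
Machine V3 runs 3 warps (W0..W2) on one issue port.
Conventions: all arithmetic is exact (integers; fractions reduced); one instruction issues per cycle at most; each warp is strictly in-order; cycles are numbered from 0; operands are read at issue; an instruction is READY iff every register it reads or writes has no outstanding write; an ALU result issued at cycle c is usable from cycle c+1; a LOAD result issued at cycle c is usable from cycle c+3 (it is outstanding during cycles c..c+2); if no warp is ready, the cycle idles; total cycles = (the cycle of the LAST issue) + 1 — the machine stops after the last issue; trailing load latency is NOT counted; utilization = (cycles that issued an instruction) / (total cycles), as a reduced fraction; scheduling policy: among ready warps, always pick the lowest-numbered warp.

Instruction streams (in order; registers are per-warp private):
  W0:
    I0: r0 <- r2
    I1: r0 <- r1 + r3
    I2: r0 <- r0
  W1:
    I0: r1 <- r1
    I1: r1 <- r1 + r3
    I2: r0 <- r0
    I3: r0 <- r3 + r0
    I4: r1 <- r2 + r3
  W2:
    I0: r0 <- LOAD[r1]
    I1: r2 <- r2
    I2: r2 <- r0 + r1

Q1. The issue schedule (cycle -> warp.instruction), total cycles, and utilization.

cycle 0: W0.I0
cycle 1: W0.I1
cycle 2: W0.I2
cycle 3: W1.I0
cycle 4: W1.I1
cycle 5: W1.I2
cycle 6: W1.I3
cycle 7: W1.I4
cycle 8: W2.I0
cycle 9: W2.I1
cycle 10: idle
cycle 11: W2.I2

Answer: 12 cycles, utilization 11/12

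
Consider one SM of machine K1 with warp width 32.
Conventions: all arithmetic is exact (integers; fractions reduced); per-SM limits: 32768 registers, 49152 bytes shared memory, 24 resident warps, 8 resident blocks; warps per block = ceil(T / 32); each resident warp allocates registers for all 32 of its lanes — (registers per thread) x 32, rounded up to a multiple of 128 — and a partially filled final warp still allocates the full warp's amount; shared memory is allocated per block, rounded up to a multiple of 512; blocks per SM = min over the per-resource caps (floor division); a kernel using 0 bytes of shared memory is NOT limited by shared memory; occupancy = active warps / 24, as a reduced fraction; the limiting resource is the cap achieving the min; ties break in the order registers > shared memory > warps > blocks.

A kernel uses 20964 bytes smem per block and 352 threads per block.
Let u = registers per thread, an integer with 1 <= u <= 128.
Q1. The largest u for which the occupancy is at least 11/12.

Answer: u = 44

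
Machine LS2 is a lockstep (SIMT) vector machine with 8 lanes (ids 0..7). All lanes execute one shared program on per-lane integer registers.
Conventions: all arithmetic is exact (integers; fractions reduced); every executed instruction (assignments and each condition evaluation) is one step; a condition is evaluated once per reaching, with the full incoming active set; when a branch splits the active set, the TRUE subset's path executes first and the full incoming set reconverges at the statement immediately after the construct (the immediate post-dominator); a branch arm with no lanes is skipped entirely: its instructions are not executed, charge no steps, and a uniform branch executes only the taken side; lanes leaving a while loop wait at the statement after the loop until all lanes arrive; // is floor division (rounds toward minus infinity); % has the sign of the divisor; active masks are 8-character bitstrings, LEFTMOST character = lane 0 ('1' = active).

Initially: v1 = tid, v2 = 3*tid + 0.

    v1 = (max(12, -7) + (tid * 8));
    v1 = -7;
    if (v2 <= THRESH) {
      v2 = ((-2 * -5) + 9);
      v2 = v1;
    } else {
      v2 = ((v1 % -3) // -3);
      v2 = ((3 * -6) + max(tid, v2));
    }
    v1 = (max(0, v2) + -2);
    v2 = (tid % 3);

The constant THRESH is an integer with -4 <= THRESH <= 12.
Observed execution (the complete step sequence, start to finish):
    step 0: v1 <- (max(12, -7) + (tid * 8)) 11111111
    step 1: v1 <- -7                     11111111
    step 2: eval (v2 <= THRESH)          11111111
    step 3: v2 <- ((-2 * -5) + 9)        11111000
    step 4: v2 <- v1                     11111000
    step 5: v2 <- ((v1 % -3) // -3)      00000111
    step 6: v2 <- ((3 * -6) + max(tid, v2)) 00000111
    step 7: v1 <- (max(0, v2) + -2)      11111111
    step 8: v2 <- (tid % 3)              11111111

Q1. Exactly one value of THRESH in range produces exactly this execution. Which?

Answer: THRESH = 12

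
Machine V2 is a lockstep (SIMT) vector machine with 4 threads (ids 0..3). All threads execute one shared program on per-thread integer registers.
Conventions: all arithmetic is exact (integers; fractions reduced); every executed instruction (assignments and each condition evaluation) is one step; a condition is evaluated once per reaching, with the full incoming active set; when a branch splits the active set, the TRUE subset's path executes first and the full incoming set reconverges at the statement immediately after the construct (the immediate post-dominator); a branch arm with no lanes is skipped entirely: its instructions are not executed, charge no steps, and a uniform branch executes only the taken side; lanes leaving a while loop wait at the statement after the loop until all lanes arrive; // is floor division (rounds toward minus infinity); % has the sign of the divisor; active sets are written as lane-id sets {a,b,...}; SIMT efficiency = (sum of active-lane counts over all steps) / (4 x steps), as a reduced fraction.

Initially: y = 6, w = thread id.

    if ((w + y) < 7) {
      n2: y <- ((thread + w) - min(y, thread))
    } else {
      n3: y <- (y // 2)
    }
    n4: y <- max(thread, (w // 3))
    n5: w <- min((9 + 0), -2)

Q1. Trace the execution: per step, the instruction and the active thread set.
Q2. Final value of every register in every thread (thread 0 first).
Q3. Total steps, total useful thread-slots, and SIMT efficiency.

step 0: eval ((w + y) < 7)           {0,1,2,3}
step 1: y <- ((thread + w) - min(y, thread)) {0}
step 2: y <- (y // 2)                {1,2,3}
step 3: y <- max(thread, (w // 3))   {0,1,2,3}
step 4: w <- min((9 + 0), -2)        {0,1,2,3}

Answer: 5 steps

y: 0,1,2,3
w: -2,-2,-2,-2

steps = 5; useful = 16; efficiency = 16/20 = 4/5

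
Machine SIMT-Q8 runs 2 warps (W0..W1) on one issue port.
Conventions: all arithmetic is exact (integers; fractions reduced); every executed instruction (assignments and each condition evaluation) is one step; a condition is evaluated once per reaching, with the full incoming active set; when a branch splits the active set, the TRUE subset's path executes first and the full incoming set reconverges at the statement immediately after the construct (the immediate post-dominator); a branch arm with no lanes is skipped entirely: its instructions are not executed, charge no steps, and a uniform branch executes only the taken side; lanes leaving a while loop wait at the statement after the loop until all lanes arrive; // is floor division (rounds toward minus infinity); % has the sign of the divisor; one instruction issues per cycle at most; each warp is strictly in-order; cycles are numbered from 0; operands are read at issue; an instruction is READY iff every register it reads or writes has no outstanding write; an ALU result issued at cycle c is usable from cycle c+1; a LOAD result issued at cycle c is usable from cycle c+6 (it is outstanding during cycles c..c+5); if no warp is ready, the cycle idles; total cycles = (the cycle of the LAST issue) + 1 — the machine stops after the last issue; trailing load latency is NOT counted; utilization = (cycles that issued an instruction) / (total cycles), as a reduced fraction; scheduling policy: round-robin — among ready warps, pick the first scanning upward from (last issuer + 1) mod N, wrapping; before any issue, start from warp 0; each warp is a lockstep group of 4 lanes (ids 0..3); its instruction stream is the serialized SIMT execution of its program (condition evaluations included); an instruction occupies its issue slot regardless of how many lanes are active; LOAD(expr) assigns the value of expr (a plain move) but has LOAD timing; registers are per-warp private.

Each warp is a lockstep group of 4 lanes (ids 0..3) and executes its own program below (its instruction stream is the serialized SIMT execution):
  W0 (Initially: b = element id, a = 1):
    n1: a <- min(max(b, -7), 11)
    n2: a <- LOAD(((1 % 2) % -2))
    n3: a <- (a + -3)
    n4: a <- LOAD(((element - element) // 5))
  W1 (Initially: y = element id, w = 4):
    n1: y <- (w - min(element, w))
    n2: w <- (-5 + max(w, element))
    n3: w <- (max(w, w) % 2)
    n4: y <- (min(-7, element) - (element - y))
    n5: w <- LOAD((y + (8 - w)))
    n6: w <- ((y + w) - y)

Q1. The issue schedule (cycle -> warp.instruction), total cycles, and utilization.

cycle 0: W0.I0
cycle 1: W1.I0
cycle 2: W0.I1
cycle 3: W1.I1
cycle 4: W1.I2
cycle 5: W1.I3
cycle 6: W1.I4
cycle 7: idle
cycle 8: W0.I2
cycle 9: W0.I3
cycle 10: idle
cycle 11: idle
cycle 12: W1.I5

Answer: 13 cycles, utilization 10/13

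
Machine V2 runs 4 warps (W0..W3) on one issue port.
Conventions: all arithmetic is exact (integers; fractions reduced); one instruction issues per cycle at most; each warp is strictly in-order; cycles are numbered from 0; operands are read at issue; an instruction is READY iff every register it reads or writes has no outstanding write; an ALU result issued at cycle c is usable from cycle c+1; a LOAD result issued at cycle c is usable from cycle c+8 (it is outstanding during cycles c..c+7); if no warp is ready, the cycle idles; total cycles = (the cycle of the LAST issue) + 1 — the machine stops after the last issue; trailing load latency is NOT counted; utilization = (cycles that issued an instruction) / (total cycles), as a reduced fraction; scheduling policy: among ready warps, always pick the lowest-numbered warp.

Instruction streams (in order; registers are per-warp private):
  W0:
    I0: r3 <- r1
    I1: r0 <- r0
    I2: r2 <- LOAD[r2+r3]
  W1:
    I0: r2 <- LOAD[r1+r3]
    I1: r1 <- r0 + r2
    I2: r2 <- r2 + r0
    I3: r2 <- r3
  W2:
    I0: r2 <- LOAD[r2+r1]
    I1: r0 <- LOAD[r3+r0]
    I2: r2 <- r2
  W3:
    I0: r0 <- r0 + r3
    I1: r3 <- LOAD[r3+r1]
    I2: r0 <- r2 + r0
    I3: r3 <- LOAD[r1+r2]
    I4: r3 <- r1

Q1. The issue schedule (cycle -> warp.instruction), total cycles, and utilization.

cycle 0: W0.I0
cycle 1: W0.I1
cycle 2: W0.I2
cycle 3: W1.I0
cycle 4: W2.I0
cycle 5: W2.I1
cycle 6: W3.I0
cycle 7: W3.I1
cycle 8: W3.I2
cycle 9: idle
cycle 10: idle
cycle 11: W1.I1
cycle 12: W1.I2
cycle 13: W1.I3
cycle 14: W2.I2
cycle 15: W3.I3
cycle 16: idle
cycle 17: idle
cycle 18: idle
cycle 19: idle
cycle 20: idle
cycle 21: idle
cycle 22: idle
cycle 23: W3.I4

Answer: 24 cycles, utilization 5/8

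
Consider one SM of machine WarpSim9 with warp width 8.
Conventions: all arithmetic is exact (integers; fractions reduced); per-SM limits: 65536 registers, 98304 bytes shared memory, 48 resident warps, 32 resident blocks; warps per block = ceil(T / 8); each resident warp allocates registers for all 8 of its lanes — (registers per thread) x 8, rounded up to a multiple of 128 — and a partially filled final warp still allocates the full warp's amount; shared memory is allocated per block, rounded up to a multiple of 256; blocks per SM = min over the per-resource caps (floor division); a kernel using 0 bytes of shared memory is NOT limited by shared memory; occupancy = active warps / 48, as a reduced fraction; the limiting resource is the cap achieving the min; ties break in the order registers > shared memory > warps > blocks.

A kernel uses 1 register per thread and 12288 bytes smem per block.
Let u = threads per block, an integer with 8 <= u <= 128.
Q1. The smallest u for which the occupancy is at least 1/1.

Answer: u = 41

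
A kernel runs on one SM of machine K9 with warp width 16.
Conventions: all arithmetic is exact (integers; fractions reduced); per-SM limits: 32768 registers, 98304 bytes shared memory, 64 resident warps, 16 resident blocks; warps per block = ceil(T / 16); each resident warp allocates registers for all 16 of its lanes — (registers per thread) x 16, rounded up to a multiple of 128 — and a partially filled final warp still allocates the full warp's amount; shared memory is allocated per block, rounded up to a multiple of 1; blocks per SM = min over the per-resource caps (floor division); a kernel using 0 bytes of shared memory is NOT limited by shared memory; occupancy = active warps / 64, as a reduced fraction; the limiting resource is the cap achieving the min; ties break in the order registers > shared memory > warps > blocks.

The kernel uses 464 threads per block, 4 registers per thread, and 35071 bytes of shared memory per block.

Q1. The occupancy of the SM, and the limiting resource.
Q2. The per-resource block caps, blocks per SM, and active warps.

Answer: occupancy 29/32, limited by shared memory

registers: 8 blocks
shared memory: 2 blocks
warps: 2 blocks
blocks: 16 blocks

Answer: 2 blocks, 58 active warps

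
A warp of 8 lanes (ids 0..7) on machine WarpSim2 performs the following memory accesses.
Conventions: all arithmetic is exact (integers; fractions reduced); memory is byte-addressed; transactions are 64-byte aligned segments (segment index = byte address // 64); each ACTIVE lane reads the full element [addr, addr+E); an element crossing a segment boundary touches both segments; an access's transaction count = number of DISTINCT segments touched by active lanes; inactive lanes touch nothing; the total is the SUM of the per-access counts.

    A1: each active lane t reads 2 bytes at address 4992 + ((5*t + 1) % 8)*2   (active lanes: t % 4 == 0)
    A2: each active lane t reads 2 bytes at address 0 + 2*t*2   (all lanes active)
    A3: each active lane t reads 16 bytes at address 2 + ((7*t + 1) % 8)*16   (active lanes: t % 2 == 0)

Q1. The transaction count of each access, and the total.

A1: 1 transaction
A2: 1 transaction
A3: 3 transactions

Answer: 1,1,3; total 5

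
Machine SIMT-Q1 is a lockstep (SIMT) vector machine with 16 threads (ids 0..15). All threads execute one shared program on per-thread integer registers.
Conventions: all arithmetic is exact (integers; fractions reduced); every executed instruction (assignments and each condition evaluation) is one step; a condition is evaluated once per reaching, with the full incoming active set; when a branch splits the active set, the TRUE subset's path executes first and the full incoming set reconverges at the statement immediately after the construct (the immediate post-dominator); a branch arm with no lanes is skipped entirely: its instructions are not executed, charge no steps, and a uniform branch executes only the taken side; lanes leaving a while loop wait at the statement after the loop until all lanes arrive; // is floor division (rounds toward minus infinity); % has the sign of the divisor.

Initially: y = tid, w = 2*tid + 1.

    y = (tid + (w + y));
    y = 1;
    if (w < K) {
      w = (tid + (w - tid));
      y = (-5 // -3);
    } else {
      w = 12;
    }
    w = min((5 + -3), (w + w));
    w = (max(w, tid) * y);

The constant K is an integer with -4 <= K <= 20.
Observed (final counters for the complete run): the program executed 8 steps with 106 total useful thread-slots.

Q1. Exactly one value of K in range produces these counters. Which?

Answer: K = 20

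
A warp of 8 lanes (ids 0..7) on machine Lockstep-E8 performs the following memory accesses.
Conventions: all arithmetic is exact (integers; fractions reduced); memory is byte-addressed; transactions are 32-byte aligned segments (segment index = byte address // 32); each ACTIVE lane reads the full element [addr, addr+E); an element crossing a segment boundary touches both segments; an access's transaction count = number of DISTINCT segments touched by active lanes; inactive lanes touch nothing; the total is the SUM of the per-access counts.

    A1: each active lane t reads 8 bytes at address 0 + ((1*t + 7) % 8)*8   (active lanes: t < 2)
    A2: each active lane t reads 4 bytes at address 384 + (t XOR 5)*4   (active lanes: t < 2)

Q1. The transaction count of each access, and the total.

A1: 2 transactions
A2: 1 transaction

Answer: 2,1; total 3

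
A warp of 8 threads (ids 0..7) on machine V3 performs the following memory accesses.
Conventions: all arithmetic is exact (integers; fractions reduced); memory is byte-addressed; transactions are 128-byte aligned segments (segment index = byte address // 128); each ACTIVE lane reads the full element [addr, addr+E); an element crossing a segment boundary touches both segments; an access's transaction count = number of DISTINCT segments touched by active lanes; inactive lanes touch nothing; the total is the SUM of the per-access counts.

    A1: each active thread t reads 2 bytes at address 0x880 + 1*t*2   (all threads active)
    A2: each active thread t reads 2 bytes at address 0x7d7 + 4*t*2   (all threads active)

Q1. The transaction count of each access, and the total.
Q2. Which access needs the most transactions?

A1: 1 transaction
A2: 2 transactions

Answer: 1,2; total 3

Answer: A2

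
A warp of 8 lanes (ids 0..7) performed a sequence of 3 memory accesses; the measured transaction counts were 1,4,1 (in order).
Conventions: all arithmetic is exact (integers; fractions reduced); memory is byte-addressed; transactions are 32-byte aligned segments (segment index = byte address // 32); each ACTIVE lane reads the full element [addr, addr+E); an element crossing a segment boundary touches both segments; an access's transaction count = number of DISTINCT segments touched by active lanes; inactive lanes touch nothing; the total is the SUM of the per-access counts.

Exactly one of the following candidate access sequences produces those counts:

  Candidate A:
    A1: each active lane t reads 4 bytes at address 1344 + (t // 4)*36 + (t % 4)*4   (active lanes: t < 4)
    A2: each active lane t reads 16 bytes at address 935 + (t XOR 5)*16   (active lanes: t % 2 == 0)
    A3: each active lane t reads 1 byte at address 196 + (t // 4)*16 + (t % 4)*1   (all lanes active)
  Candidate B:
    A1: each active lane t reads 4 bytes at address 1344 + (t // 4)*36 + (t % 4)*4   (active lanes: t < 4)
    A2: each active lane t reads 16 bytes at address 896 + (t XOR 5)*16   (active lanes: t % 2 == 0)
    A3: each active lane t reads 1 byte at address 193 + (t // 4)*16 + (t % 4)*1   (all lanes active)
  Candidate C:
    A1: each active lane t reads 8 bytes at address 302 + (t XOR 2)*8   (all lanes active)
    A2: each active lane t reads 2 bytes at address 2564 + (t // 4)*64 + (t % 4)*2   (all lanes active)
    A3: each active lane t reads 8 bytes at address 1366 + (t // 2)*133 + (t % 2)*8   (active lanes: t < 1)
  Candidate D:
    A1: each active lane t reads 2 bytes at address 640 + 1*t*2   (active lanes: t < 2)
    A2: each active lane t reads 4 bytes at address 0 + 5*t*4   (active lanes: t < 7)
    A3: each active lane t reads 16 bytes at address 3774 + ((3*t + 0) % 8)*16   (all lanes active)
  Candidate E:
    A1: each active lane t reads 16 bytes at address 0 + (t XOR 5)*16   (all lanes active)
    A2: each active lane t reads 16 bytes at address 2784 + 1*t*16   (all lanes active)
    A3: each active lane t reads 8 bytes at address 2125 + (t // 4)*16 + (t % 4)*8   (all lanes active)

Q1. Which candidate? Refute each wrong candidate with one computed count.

A: A2 gives 5 transactions, not 4
C: A1 gives 3 transactions, not 1
D: A3 gives 5 transactions, not 1
E: A1 gives 4 transactions, not 1
B: all counts match (1,4,1)

Answer: B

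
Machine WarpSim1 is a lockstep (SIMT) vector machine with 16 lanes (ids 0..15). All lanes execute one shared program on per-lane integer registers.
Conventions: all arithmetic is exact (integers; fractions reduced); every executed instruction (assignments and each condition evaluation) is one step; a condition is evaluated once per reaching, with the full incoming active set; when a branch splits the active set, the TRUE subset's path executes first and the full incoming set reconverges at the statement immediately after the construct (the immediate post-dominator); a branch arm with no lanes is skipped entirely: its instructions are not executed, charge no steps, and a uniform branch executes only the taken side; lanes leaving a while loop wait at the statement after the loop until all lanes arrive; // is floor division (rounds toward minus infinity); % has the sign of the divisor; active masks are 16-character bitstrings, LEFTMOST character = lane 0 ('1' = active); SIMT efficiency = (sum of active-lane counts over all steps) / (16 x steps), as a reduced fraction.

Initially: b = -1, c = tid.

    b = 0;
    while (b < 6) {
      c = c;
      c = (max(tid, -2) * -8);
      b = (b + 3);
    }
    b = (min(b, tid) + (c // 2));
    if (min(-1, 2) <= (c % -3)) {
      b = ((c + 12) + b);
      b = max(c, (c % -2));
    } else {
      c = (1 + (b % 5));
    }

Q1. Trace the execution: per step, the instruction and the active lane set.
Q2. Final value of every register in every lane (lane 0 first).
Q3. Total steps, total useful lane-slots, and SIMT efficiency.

step 0: b <- 0                       1111111111111111
step 1: eval (b < 6)                 1111111111111111
step 2: c <- c                       1111111111111111
step 3: c <- (max(tid, -2) * -8)     1111111111111111
step 4: b <- (b + 3)                 1111111111111111
step 5: eval (b < 6)                 1111111111111111
step 6: c <- c                       1111111111111111
step 7: c <- (max(tid, -2) * -8)     1111111111111111
step 8: b <- (b + 3)                 1111111111111111
step 9: eval (b < 6)                 1111111111111111
step 10: b <- (min(b, tid) + (c // 2)) 1111111111111111
step 11: eval (min(-1, 2) <= (c % -3)) 1111111111111111
step 12: b <- ((c + 12) + b)          1011011011011011
step 13: b <- max(c, (c % -2))        1011011011011011
step 14: c <- (1 + (b % 5))           0100100100100100

Answer: 15 steps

b: 0,-3,0,0,-12,0,0,-22,0,0,-34,0,0,-46,0,0
c: 0,3,-16,-24,4,-40,-48,4,-64,-72,2,-88,-96,5,-112,-120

steps = 15; useful = 219; efficiency = 219/240 = 73/80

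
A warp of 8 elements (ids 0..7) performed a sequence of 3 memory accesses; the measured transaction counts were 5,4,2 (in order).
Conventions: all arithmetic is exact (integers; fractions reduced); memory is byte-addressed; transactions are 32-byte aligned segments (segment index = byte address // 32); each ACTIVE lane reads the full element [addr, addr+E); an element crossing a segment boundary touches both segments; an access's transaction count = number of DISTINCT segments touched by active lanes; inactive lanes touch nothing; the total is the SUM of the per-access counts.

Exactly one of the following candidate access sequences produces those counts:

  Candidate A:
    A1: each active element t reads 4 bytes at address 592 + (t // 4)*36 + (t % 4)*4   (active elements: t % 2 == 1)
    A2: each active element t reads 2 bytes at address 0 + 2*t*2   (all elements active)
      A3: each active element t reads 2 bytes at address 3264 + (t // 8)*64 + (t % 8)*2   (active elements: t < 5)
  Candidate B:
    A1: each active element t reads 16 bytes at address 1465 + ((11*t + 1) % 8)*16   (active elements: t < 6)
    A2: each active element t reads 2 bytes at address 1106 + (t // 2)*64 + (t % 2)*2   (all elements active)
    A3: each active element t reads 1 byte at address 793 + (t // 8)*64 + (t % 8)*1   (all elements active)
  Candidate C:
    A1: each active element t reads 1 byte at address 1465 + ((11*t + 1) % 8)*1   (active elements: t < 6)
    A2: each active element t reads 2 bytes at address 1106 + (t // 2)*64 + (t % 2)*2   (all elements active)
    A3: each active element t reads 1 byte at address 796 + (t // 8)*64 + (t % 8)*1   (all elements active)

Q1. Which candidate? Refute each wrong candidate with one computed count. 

A: A1 gives 3 transactions, not 5
C: A1 gives 2 transactions, not 5
B: all counts match (5,4,2)

Answer: B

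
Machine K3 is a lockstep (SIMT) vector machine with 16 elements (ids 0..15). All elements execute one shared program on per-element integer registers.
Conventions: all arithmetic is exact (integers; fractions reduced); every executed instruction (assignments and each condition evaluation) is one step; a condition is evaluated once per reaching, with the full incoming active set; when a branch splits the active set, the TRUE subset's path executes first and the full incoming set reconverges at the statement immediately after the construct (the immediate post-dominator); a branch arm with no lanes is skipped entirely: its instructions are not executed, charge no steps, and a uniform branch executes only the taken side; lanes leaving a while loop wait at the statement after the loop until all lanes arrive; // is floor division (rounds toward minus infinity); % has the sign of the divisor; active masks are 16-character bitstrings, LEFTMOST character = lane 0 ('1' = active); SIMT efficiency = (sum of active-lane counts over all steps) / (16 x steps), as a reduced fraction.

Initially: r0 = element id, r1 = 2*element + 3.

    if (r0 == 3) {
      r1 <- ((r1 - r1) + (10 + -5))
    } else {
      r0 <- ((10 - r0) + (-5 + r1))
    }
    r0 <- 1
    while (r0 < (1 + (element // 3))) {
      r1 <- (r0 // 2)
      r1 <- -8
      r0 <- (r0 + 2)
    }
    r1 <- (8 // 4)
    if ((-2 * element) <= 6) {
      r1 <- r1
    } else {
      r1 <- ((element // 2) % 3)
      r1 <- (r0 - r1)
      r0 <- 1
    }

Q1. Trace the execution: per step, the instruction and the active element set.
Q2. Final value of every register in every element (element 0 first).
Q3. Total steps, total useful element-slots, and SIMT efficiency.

step 0: eval (r0 == 3)               1111111111111111
step 1: r1 <- ((r1 - r1) + (10 + -5)) 0001000000000000
step 2: r0 <- ((10 - r0) + (-5 + r1)) 1110111111111111
step 3: r0 <- 1                      1111111111111111
step 4: eval (r0 < (1 + (element // 3))) 1111111111111111
step 5: r1 <- (r0 // 2)              0001111111111111
step 6: r1 <- -8                     0001111111111111
step 7: r0 <- (r0 + 2)               0001111111111111
step 8: eval (r0 < (1 + (element // 3))) 0001111111111111
step 9: r1 <- (r0 // 2)              0000000001111111
step 10: r1 <- -8                     0000000001111111
step 11: r0 <- (r0 + 2)               0000000001111111
step 12: eval (r0 < (1 + (element // 3))) 0000000001111111
step 13: r1 <- (r0 // 2)              0000000000000001
step 14: r1 <- -8                     0000000000000001
step 15: r0 <- (r0 + 2)               0000000000000001
step 16: eval (r0 < (1 + (element // 3))) 0000000000000001
step 17: r1 <- (8 // 4)               1111111111111111
step 18: eval ((-2 * element) <= 6)   1111111111111111
step 19: r1 <- r1                     1111111111111111

Answer: 20 steps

r0: 1,1,1,3,3,3,3,3,3,5,5,5,5,5,5,7
r1: 2,2,2,2,2,2,2,2,2,2,2,2,2,2,2,2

steps = 20; useful = 196; efficiency = 196/320 = 49/80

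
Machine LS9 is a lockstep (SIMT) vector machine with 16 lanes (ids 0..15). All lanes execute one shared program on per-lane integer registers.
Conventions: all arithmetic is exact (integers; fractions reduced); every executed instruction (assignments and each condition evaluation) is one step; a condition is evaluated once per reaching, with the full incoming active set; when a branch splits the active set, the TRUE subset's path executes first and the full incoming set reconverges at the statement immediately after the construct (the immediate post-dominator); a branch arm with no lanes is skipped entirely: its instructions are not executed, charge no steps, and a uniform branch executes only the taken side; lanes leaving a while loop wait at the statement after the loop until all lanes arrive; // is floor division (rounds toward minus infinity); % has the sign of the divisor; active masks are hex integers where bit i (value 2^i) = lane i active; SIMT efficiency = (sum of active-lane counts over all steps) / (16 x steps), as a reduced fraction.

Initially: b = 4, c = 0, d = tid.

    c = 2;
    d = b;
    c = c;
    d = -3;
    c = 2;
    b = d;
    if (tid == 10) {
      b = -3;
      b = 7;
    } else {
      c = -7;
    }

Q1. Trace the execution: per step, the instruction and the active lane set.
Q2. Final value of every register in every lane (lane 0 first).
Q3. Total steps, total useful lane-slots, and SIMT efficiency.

step 0: c <- 2                       0xffff
step 1: d <- b                       0xffff
step 2: c <- c                       0xffff
step 3: d <- -3                      0xffff
step 4: c <- 2                       0xffff
step 5: b <- d                       0xffff
step 6: eval (tid == 10)             0xffff
step 7: b <- -3                      0x0400
step 8: b <- 7                       0x0400
step 9: c <- -7                      0xfbff

Answer: 10 steps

b: -3,-3,-3,-3,-3,-3,-3,-3,-3,-3,7,-3,-3,-3,-3,-3
c: -7,-7,-7,-7,-7,-7,-7,-7,-7,-7,2,-7,-7,-7,-7,-7
d: -3,-3,-3,-3,-3,-3,-3,-3,-3,-3,-3,-3,-3,-3,-3,-3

steps = 10; useful = 129; efficiency = 129/160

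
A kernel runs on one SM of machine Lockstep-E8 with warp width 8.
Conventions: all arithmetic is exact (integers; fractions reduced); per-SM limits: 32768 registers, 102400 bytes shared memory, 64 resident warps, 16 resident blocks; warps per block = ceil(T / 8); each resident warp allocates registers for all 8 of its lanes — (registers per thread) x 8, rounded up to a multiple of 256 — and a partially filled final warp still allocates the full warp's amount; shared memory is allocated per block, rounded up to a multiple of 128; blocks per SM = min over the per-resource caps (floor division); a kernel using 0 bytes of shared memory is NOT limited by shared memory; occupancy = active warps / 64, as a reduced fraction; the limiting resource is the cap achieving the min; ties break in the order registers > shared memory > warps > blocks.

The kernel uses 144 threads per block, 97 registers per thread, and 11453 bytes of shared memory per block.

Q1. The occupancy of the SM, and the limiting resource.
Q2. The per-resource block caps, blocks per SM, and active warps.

Answer: occupancy 9/32, limited by registers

registers: 1 block
shared memory: 8 blocks
warps: 3 blocks
blocks: 16 blocks

Answer: 1 block, 18 active warps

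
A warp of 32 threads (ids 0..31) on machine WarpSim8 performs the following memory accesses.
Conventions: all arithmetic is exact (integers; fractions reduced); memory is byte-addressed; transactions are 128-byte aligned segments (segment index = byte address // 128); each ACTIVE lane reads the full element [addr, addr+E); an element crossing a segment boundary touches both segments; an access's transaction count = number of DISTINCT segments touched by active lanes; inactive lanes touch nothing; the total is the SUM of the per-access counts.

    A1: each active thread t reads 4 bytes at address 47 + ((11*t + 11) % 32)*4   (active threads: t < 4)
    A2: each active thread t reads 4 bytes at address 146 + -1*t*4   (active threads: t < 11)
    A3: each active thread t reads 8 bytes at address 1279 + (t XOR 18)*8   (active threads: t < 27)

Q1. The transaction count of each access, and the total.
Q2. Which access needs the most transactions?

A1: 2 transactions
A2: 2 transactions
A3: 3 transactions

Answer: 2,2,3; total 7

Answer: A3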